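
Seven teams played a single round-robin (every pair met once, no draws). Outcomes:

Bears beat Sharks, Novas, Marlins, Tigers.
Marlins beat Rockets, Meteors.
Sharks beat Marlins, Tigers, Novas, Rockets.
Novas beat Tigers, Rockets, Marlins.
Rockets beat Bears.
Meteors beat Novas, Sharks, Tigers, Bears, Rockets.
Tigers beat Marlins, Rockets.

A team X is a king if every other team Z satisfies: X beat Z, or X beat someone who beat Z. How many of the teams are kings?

4

Marlins reaches everyone (king).
Sharks reaches everyone (king).
Novas cannot reach Sharks in two steps.
Bears reaches everyone (king).
Rockets cannot reach Meteors in two steps.
Meteors reaches everyone (king).
Tigers cannot reach Sharks, Novas in two steps.
Kings: Marlins, Sharks, Bears, Meteors — 4.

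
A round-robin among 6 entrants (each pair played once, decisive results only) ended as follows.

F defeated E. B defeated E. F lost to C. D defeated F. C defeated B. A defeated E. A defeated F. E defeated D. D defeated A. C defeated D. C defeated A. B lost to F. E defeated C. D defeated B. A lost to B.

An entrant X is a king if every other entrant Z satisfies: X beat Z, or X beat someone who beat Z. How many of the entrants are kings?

A reaches everyone (king).
B reaches everyone (king).
C reaches everyone (king).
D cannot reach C in two steps.
E reaches everyone (king).
F reaches everyone (king).
Kings: A, B, C, E, F — 5.

5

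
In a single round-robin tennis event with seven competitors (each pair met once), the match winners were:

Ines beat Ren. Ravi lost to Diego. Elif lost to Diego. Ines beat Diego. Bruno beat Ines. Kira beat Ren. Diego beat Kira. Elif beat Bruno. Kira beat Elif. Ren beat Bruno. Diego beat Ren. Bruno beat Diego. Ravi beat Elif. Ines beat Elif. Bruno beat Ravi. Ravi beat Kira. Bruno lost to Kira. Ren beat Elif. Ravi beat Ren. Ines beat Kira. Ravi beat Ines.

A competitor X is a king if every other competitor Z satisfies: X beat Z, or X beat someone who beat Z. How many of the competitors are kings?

5

Ines reaches everyone (king).
Ren cannot reach Kira in two steps.
Bruno reaches everyone (king).
Kira reaches everyone (king).
Ravi reaches everyone (king).
Elif cannot reach Ren, Kira in two steps.
Diego reaches everyone (king).
Kings: Ines, Bruno, Kira, Ravi, Diego — 5.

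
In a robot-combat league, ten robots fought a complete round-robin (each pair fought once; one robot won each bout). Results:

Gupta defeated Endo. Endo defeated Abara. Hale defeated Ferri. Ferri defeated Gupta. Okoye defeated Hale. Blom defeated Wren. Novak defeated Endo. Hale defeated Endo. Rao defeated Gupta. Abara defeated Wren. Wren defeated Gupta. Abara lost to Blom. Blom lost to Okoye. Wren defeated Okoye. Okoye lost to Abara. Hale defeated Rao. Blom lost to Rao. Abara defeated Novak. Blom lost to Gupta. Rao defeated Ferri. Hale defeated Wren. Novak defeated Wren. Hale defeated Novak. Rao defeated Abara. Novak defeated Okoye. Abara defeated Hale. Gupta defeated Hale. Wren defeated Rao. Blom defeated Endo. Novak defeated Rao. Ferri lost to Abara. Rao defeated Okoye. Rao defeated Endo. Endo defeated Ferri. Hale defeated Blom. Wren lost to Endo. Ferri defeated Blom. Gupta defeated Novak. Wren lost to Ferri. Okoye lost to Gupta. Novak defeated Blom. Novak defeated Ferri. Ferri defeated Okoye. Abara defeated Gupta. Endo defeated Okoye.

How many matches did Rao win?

6

Rao's results: beat Ferri, Endo, Okoye, Gupta, Blom, Abara; lost to Novak, Hale, Wren.
That is 6 wins.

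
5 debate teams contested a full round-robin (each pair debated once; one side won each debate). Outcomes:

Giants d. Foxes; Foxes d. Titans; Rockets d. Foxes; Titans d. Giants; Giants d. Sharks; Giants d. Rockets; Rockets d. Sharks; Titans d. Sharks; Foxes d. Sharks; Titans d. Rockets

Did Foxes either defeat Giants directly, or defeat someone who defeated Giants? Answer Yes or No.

Foxes did not beat Giants directly.
Foxes beat Sharks, Titans. Of those, Titans beat Giants.

Yes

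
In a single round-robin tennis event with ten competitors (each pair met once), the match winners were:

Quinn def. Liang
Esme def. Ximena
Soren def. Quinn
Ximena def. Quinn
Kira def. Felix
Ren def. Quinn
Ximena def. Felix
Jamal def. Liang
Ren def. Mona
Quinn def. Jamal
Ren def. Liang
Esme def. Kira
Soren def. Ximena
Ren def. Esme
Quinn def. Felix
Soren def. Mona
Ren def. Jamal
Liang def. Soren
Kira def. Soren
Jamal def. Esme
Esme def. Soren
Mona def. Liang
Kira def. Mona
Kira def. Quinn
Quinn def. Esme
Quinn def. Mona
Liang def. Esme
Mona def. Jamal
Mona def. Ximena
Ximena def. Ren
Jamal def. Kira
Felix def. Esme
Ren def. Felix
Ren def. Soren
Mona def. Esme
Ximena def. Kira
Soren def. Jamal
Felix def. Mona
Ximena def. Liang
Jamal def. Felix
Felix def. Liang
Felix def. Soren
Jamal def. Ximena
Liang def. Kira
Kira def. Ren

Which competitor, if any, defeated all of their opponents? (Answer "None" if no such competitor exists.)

None

Highest win total is Ren with 7 (out of 9 possible).
Ren lost to Ximena, Kira, so no competitor went undefeated.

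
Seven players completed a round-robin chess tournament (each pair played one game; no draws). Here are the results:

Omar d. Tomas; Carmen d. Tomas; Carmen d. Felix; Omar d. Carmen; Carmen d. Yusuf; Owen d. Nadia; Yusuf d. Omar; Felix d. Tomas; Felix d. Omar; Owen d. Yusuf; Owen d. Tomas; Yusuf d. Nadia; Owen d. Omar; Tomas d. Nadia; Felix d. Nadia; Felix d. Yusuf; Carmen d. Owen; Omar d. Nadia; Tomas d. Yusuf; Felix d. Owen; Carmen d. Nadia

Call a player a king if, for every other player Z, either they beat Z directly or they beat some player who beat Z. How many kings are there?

3

Omar reaches everyone (king).
Nadia cannot reach Omar, Felix, Carmen, Tomas, Owen, Yusuf in two steps.
Felix reaches everyone (king).
Carmen reaches everyone (king).
Tomas cannot reach Felix, Carmen, Owen in two steps.
Owen cannot reach Felix in two steps.
Yusuf cannot reach Felix, Owen in two steps.
Kings: Omar, Felix, Carmen — 3.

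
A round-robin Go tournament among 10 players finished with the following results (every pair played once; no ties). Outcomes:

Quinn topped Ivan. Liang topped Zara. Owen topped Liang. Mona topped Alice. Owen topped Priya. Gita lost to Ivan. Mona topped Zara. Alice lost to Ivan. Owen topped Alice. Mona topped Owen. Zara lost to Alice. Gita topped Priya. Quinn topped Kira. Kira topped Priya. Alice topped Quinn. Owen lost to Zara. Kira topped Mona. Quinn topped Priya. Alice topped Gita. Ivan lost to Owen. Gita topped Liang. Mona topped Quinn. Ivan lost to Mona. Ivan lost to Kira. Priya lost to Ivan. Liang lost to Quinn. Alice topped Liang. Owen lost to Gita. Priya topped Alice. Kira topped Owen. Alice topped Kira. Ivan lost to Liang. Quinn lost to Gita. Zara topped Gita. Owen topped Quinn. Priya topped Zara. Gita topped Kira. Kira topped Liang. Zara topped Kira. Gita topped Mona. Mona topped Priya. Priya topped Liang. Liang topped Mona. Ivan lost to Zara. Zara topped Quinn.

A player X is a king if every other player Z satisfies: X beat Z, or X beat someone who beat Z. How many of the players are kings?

Quinn reaches everyone (king).
Owen reaches everyone (king).
Mona reaches everyone (king).
Priya reaches everyone (king).
Gita reaches everyone (king).
Zara reaches everyone (king).
Alice reaches everyone (king).
Ivan reaches everyone (king).
Liang reaches everyone (king).
Kira reaches everyone (king).
Kings: Quinn, Owen, Mona, Priya, Gita, Zara, Alice, Ivan, Liang, Kira — 10.

10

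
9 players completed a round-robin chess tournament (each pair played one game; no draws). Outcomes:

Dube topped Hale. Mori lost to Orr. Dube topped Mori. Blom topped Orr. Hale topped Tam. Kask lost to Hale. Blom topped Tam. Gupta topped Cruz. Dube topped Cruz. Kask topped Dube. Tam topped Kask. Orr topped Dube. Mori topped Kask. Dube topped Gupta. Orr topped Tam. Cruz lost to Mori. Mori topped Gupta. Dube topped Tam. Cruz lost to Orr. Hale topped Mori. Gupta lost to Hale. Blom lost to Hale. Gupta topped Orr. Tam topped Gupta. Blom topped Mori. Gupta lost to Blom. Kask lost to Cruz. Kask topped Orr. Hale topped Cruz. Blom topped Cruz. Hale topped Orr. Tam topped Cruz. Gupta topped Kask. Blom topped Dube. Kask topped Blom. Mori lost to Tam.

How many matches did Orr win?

Orr's results: beat Cruz, Tam, Dube, Mori; lost to Hale, Blom, Kask, Gupta.
That is 4 wins.

4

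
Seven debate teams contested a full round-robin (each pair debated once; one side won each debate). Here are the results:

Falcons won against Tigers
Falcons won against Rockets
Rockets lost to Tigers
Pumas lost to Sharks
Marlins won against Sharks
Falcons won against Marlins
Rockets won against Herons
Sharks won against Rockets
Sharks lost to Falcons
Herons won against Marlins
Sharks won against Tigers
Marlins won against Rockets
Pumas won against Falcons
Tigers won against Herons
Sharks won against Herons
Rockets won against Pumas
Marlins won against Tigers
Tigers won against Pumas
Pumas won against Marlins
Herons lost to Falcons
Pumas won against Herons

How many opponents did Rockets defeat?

Rockets' results: beat Herons, Pumas; lost to Sharks, Marlins, Tigers, Falcons.
That is 2 wins.

2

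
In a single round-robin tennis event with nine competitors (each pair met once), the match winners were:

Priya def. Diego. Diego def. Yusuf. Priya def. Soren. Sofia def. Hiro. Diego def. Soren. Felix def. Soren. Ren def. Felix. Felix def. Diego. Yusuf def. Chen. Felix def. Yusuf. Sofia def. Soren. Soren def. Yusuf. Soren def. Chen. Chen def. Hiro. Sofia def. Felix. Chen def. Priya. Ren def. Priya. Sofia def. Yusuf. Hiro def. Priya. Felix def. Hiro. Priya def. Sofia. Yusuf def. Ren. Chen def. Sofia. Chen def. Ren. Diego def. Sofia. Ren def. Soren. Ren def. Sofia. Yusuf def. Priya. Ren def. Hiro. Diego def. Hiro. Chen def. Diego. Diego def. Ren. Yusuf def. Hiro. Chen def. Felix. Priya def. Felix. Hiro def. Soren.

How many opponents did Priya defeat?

Priya's results: beat Felix, Soren, Sofia, Diego; lost to Yusuf, Hiro, Ren, Chen.
That is 4 wins.

4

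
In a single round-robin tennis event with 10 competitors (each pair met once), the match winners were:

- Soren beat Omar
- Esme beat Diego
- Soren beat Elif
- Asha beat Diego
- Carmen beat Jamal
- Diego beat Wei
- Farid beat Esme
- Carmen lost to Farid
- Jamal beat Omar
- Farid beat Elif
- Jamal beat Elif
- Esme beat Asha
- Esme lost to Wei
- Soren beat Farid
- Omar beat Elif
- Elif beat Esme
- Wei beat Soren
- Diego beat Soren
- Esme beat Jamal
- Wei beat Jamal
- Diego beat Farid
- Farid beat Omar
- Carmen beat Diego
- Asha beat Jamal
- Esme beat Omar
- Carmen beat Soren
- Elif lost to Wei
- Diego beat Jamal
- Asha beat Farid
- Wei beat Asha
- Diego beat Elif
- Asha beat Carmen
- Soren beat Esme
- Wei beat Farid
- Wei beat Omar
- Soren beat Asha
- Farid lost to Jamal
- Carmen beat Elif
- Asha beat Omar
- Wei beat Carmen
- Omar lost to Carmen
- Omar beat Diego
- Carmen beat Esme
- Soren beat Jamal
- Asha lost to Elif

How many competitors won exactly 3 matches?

Win totals: Esme 4, Jamal 3, Carmen 6, Wei 8, Farid 4, Soren 6, Elif 2, Diego 5, Omar 2, Asha 5.
Exactly 3: Jamal — 1 competitor.

1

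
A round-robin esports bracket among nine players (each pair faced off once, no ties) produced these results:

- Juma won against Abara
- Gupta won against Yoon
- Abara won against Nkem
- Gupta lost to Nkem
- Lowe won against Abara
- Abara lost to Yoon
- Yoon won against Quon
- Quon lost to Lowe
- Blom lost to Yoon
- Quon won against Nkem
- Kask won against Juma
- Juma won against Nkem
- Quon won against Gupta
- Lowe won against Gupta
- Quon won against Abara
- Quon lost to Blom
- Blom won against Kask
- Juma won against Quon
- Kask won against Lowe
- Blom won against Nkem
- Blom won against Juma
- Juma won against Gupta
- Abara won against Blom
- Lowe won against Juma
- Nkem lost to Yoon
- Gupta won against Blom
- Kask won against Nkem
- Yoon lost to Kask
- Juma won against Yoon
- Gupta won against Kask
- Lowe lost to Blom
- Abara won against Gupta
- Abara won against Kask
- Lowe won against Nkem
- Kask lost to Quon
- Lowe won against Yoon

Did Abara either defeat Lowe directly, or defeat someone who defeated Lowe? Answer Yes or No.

Abara did not beat Lowe directly.
Abara beat Nkem, Kask, Blom, Gupta. Of those, Kask beat Lowe.

Yes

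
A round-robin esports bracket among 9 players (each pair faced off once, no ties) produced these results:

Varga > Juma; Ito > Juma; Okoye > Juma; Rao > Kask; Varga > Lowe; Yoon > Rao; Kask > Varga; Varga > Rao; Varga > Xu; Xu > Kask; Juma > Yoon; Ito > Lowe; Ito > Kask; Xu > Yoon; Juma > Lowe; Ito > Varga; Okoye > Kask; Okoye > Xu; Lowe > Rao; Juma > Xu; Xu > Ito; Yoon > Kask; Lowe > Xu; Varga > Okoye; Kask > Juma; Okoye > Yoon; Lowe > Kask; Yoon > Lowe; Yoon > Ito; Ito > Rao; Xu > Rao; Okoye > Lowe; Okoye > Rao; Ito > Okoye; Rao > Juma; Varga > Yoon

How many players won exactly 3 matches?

Win totals: Rao 2, Juma 3, Kask 2, Varga 6, Okoye 6, Yoon 4, Lowe 3, Ito 6, Xu 4.
Exactly 3: Juma, Lowe — 2 players.

2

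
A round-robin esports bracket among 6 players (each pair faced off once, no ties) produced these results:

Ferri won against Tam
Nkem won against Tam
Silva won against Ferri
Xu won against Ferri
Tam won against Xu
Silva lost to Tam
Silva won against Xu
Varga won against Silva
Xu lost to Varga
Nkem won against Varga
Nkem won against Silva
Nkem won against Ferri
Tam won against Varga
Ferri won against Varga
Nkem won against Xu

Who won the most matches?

Nkem

Win totals: Ferri 2, Varga 2, Nkem 5, Silva 2, Tam 3, Xu 1.
Nkem leads with 5 wins (next highest: 3).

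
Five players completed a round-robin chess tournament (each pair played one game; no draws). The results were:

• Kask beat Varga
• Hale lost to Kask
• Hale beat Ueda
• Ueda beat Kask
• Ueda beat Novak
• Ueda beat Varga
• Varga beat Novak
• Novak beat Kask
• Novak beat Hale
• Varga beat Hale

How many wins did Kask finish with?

Kask's results: beat Hale, Varga; lost to Novak, Ueda.
That is 2 wins.

2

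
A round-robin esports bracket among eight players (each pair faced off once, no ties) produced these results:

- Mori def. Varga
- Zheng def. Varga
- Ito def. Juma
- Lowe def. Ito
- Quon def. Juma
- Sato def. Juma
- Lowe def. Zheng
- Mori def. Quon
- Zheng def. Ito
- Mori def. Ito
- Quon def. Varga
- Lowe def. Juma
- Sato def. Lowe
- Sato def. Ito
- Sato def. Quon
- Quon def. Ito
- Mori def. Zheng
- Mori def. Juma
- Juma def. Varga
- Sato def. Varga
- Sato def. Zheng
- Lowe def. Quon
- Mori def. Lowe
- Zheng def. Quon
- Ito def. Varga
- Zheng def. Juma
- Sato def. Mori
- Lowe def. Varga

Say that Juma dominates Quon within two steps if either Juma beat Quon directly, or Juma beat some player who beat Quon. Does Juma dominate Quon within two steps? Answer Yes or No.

Juma did not beat Quon directly.
Juma beat Varga, but each of them lost to Quon. No two-step path.

No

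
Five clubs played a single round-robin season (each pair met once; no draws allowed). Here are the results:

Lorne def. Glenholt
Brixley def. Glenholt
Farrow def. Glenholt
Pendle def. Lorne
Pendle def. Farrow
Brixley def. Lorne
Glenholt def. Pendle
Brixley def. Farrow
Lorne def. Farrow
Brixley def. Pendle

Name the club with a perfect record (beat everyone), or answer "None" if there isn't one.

Brixley

Brixley has 4 wins out of 4 opponents — a perfect record.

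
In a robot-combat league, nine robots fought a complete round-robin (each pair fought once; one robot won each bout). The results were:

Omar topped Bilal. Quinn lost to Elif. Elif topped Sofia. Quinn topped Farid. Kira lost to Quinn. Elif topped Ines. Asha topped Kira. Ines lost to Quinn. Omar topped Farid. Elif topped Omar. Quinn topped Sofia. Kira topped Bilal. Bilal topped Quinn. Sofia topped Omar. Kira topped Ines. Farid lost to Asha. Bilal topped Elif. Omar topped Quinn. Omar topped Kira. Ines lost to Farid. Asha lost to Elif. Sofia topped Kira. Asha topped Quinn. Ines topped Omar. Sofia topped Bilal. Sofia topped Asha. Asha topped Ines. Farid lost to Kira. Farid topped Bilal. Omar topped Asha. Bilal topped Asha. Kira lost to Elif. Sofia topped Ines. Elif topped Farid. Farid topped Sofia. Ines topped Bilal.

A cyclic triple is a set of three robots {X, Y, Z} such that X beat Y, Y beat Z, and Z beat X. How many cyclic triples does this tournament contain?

Win totals: Sofia 5, Farid 3, Omar 5, Bilal 3, Kira 3, Asha 4, Quinn 4, Ines 2, Elif 7.
A robot with w wins dominates both others in C(w,2) triples; summing gives 10 + 3 + 10 + 3 + 3 + 6 + 6 + 1 + 21 = 63 transitive triples.
Total triples C(9,3) = 84, so cyclic triples = 84 − 63 = 21.

21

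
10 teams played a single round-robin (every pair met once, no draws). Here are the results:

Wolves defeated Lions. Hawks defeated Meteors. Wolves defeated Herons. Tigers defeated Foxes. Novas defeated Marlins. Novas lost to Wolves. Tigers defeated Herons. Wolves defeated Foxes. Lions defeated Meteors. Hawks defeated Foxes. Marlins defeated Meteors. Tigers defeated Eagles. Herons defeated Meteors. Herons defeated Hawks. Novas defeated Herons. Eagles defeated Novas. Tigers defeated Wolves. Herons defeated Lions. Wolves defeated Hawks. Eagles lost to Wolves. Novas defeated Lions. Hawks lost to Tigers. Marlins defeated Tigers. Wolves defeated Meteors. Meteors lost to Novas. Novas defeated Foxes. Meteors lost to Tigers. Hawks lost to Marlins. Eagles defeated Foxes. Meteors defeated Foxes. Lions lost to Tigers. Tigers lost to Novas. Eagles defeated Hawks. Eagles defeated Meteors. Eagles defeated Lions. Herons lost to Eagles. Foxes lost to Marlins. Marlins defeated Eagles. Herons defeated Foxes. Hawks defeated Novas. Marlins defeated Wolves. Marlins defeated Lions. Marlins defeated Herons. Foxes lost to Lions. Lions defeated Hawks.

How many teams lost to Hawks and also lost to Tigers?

2

Hawks beat: Novas, Meteors, Foxes.
Tigers beat: Hawks, Eagles, Lions, Meteors, Herons, Foxes, Wolves.
Both beat: Meteors, Foxes — 2.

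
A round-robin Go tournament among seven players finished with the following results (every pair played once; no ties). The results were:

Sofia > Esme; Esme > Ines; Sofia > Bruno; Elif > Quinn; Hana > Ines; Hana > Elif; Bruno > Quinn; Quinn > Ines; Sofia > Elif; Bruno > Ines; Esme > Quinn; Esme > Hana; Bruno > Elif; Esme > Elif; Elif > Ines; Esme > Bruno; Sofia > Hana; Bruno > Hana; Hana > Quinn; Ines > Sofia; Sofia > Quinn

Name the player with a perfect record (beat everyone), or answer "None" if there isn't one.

None

Highest win total is Sofia with 5 (out of 6 possible).
Sofia lost to Ines, so no player went undefeated.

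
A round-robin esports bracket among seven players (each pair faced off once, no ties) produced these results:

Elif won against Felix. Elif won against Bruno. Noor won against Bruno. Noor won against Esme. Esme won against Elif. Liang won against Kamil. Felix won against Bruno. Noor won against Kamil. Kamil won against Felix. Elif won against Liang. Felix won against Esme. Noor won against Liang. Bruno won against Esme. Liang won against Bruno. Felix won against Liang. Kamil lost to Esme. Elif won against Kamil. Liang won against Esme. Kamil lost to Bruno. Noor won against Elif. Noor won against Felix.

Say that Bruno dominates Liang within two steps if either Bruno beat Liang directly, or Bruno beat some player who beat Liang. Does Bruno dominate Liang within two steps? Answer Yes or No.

No

Bruno did not beat Liang directly.
Bruno beat Esme, Kamil, but each of them lost to Liang. No two-step path.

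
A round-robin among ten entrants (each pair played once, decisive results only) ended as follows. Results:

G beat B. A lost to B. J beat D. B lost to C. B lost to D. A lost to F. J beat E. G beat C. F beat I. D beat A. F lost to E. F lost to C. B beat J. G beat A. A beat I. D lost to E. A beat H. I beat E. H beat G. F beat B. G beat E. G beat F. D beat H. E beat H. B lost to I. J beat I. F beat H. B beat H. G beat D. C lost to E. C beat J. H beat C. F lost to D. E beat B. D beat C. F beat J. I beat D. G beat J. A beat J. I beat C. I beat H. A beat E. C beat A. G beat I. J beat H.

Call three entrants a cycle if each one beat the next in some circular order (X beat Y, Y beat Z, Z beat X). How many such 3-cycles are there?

Win totals: A 4, B 3, C 4, D 5, E 5, F 5, G 8, H 2, I 5, J 4.
An entrant with w wins dominates both others in C(w,2) triples; summing gives 6 + 3 + 6 + 10 + 10 + 10 + 28 + 1 + 10 + 6 = 90 transitive triples.
Total triples C(10,3) = 120, so cyclic triples = 120 − 90 = 30.

30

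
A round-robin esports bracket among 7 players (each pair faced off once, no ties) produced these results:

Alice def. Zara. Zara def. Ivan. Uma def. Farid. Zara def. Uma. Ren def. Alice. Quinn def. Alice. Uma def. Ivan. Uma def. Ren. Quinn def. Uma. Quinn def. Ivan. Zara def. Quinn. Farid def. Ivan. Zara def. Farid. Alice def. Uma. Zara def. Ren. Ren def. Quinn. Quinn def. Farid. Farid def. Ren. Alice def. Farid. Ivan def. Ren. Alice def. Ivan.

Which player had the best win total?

Win totals: Farid 2, Ivan 1, Quinn 4, Ren 2, Zara 5, Alice 4, Uma 3.
Zara leads with 5 wins (next highest: 4).

Zara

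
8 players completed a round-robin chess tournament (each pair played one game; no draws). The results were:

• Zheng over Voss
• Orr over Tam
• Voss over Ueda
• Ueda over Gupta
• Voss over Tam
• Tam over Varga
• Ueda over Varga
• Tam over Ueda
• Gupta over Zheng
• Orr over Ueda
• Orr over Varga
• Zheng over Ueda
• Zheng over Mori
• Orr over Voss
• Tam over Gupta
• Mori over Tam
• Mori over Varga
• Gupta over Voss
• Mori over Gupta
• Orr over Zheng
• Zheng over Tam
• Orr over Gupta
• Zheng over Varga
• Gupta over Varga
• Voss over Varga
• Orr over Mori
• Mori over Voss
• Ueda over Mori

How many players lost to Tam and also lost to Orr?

Tam beat: Varga, Ueda, Gupta.
Orr beat: Zheng, Varga, Mori, Voss, Tam, Ueda, Gupta.
Both beat: Varga, Ueda, Gupta — 3.

3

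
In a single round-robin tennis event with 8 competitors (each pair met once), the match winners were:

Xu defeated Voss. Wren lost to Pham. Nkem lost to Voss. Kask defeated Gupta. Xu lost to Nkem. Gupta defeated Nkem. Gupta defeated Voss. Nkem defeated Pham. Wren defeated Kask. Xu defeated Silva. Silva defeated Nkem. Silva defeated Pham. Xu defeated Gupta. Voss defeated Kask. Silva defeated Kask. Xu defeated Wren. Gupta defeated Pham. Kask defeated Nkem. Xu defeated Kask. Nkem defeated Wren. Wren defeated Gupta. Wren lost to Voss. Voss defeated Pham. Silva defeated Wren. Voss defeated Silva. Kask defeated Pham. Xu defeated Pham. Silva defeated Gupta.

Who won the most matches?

Xu

Win totals: Wren 2, Voss 5, Kask 3, Silva 5, Gupta 3, Nkem 3, Pham 1, Xu 6.
Xu leads with 6 wins (next highest: 5).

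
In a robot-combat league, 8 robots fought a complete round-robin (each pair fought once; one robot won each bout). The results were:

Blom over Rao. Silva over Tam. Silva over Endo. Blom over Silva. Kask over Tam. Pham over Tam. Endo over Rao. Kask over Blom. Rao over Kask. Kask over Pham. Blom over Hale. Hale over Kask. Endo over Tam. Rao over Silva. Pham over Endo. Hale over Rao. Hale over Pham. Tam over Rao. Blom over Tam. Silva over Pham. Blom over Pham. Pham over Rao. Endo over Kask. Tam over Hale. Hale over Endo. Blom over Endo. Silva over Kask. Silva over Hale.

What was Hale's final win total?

4

Hale's results: beat Endo, Kask, Rao, Pham; lost to Tam, Blom, Silva.
That is 4 wins.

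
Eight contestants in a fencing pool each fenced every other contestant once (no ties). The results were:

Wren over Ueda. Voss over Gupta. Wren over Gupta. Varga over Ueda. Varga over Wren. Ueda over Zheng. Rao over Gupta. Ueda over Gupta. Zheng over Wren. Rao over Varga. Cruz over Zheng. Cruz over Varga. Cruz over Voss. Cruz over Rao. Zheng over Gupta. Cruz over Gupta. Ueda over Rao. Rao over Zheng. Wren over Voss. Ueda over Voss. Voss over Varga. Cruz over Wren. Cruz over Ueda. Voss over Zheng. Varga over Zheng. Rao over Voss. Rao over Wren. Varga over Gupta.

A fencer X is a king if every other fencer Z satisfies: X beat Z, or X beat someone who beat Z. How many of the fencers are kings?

Cruz reaches everyone (king).
Ueda cannot reach Cruz in two steps.
Wren cannot reach Cruz in two steps.
Zheng cannot reach Cruz, Varga, Rao in two steps.
Varga cannot reach Cruz in two steps.
Voss cannot reach Cruz, Rao in two steps.
Rao cannot reach Cruz in two steps.
Gupta cannot reach Cruz, Ueda, Wren, Zheng, Varga, Voss, Rao in two steps.
Kings: Cruz — 1.

1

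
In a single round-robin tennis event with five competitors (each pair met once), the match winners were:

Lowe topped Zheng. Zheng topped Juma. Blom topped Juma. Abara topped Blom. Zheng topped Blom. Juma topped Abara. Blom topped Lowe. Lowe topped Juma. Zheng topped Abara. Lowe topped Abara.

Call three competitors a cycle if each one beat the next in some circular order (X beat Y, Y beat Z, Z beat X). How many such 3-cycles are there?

3

Of the C(5,3) = 10 triples, the cyclic ones are: {Juma, Abara, Blom}; {Abara, Blom, Lowe}; {Blom, Zheng, Lowe}.
That is 3.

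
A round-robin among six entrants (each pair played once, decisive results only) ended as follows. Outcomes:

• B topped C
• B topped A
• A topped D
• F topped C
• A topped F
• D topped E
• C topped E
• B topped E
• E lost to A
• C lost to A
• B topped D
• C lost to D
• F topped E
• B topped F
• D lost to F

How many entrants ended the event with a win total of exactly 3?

Win totals: A 4, B 5, C 1, D 2, E 0, F 3.
Exactly 3: F — 1 entrant.

1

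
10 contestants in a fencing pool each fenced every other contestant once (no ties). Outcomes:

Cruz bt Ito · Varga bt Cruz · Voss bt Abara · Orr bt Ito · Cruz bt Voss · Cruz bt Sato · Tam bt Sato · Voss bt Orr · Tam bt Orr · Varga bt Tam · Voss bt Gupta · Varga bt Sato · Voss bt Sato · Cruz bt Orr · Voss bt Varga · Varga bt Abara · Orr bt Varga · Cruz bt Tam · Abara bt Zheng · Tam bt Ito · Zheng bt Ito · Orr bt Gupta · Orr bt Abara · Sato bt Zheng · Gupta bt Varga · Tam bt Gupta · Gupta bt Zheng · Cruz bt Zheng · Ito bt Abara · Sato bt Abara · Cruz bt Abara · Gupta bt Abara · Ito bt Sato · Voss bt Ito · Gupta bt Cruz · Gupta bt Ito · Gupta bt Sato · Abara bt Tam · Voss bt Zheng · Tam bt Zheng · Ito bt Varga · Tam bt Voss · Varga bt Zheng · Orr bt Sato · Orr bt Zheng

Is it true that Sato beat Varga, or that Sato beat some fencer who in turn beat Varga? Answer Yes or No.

Sato did not beat Varga directly.
Sato beat Abara, Zheng, but each of them lost to Varga. No two-step path.

No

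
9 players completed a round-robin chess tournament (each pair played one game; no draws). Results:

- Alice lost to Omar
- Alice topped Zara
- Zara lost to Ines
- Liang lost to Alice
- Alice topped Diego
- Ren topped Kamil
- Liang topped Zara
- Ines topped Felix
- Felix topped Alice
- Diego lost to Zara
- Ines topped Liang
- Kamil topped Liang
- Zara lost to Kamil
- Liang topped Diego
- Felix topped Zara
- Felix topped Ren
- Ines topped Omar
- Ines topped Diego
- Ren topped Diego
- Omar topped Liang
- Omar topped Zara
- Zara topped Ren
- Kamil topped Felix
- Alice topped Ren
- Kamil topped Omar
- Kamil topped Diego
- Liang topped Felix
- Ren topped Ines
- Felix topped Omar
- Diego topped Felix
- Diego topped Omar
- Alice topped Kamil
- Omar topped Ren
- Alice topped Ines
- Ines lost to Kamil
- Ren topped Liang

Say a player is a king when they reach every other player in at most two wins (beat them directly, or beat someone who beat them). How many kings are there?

Ren cannot reach Alice in two steps.
Diego cannot reach Ines, Kamil in two steps.
Omar reaches everyone (king).
Liang cannot reach Ines, Kamil in two steps.
Ines cannot reach Kamil in two steps.
Felix reaches everyone (king).
Kamil reaches everyone (king).
Alice reaches everyone (king).
Zara cannot reach Alice in two steps.
Kings: Omar, Felix, Kamil, Alice — 4.

4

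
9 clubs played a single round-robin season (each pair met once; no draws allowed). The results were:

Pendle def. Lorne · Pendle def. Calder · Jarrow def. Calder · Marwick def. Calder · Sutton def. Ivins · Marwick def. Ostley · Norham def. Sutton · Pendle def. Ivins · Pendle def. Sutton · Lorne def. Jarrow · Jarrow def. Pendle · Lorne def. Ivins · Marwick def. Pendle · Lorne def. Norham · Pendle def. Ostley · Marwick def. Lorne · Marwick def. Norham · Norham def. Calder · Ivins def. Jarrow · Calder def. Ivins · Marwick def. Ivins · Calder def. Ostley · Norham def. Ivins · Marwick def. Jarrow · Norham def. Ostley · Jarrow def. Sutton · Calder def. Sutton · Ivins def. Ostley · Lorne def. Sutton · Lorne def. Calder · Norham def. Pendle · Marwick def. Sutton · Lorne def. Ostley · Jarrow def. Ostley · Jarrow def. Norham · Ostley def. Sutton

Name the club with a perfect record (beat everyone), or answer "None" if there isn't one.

Marwick

Marwick has 8 wins out of 8 opponents — a perfect record.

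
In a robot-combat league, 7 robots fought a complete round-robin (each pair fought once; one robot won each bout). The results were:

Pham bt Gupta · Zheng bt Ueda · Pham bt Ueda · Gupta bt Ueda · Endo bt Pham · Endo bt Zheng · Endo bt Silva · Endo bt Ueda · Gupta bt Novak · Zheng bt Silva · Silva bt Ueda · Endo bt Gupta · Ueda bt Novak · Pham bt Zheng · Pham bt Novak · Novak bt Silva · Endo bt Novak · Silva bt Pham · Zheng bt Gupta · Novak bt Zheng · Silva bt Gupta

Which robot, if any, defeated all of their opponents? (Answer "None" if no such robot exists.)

Endo

Endo has 6 wins out of 6 opponents — a perfect record.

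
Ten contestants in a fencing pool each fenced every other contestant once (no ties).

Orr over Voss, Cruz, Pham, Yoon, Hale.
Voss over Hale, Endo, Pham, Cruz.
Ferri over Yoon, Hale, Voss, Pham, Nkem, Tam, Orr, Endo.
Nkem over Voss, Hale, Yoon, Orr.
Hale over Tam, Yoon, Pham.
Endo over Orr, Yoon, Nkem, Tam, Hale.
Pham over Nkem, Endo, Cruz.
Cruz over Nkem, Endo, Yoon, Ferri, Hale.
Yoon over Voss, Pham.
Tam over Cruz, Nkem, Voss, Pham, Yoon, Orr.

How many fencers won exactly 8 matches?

Win totals: Yoon 2, Voss 4, Hale 3, Nkem 4, Ferri 8, Orr 5, Pham 3, Cruz 5, Endo 5, Tam 6.
Exactly 8: Ferri — 1 fencer.

1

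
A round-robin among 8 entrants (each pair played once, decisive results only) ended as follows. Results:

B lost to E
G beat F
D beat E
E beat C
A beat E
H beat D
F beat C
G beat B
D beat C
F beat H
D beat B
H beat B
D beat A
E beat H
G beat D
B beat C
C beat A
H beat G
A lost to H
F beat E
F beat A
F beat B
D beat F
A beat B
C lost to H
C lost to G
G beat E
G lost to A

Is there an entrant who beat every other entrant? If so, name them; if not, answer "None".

None

Highest win total is H with 5 (out of 7 possible).
H lost to E, F, so no entrant went undefeated.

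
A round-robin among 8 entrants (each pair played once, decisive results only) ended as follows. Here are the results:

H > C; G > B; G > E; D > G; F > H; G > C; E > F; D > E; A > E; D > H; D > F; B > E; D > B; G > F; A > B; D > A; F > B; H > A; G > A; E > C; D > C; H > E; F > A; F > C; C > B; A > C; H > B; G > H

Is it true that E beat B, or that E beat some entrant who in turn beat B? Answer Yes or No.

E did not beat B directly.
E beat C, F. Of those, C beat B.

Yes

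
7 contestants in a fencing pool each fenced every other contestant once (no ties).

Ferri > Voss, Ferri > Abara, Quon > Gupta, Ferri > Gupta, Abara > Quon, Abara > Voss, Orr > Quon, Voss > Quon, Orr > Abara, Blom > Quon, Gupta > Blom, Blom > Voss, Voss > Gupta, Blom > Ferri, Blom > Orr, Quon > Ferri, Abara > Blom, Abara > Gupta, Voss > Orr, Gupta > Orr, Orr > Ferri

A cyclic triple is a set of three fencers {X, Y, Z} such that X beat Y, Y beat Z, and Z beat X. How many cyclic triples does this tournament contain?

12

Win totals: Blom 4, Abara 4, Gupta 2, Voss 3, Quon 2, Orr 3, Ferri 3.
A fencer with w wins dominates both others in C(w,2) triples; summing gives 6 + 6 + 1 + 3 + 1 + 3 + 3 = 23 transitive triples.
Total triples C(7,3) = 35, so cyclic triples = 35 − 23 = 12.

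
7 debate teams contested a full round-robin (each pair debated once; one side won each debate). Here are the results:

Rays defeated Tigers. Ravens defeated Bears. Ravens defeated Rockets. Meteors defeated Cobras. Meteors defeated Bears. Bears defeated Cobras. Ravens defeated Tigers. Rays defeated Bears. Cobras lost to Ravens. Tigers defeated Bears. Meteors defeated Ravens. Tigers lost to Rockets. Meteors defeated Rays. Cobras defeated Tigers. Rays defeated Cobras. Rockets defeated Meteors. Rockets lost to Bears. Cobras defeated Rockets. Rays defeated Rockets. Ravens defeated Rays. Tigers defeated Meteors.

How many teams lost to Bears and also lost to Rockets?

0

Bears beat: Rockets, Cobras.
Rockets beat: Tigers, Meteors.
No one was beaten by both.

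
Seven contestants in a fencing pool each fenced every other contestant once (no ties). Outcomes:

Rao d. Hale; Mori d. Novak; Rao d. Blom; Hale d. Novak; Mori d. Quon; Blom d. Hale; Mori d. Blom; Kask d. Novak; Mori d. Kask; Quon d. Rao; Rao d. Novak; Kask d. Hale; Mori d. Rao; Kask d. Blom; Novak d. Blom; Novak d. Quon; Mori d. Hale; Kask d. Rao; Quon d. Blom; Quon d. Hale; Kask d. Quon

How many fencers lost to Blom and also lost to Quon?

1

Blom beat: Hale.
Quon beat: Rao, Blom, Hale.
Both beat: Hale — 1.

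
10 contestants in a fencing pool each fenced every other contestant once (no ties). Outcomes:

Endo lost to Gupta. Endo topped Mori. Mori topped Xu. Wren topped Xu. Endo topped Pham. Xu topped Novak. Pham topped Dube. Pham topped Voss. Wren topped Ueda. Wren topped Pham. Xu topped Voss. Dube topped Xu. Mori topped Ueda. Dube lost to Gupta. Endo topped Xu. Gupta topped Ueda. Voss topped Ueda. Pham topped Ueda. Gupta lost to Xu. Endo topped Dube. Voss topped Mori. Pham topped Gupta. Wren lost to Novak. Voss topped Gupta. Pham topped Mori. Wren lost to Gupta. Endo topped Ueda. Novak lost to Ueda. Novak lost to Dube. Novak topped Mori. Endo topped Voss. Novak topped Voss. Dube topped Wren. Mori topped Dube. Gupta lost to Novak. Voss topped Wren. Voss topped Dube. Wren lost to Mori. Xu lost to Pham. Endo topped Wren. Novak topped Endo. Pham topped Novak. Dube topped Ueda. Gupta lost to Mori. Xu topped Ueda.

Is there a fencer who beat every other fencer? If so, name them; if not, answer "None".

Highest win total is Pham with 7 (out of 9 possible).
Pham lost to Endo, Wren, so no fencer went undefeated.

None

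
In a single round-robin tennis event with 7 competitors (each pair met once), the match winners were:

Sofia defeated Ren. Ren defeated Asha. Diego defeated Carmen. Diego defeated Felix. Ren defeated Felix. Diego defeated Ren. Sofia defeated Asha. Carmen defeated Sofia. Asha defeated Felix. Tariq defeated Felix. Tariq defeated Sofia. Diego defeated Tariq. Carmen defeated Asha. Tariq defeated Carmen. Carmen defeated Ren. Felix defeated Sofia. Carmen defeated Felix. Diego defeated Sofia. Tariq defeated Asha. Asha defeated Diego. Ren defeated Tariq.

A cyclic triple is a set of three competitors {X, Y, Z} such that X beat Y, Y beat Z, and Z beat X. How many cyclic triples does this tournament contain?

8

Win totals: Sofia 2, Tariq 4, Carmen 4, Asha 2, Ren 3, Felix 1, Diego 5.
A competitor with w wins dominates both others in C(w,2) triples; summing gives 1 + 6 + 6 + 1 + 3 + 0 + 10 = 27 transitive triples.
Total triples C(7,3) = 35, so cyclic triples = 35 − 27 = 8.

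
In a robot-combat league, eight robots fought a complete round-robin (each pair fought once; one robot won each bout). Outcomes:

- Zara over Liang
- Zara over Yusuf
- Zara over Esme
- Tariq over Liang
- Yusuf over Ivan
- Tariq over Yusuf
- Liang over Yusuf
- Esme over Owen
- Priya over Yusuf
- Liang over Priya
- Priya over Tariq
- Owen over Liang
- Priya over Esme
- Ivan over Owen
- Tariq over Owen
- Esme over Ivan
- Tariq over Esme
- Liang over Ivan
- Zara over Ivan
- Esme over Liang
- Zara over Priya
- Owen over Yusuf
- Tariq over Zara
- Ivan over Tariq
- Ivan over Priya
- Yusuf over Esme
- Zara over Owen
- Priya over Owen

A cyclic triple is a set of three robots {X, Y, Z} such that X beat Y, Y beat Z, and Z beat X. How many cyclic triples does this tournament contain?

Win totals: Tariq 5, Esme 3, Priya 4, Owen 2, Ivan 3, Yusuf 2, Liang 3, Zara 6.
A robot with w wins dominates both others in C(w,2) triples; summing gives 10 + 3 + 6 + 1 + 3 + 1 + 3 + 15 = 42 transitive triples.
Total triples C(8,3) = 56, so cyclic triples = 56 − 42 = 14.

14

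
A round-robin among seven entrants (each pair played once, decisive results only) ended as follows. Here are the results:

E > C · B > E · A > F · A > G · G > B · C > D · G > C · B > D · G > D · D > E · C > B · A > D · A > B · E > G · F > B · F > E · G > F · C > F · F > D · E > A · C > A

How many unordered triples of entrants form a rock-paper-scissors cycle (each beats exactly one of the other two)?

Win totals: A 4, B 2, C 4, D 1, E 3, F 3, G 4.
An entrant with w wins dominates both others in C(w,2) triples; summing gives 6 + 1 + 6 + 0 + 3 + 3 + 6 = 25 transitive triples.
Total triples C(7,3) = 35, so cyclic triples = 35 − 25 = 10.

10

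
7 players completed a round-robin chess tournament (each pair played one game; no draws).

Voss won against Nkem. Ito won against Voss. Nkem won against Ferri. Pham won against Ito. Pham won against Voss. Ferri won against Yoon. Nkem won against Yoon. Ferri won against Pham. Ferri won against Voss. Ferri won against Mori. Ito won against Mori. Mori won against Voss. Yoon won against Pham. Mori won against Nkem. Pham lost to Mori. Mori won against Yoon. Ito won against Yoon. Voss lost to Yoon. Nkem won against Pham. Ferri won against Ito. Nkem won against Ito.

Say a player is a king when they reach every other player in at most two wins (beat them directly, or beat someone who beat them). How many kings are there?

3

Yoon cannot reach Ferri, Mori in two steps.
Ferri reaches everyone (king).
Mori reaches everyone (king).
Voss cannot reach Mori in two steps.
Ito cannot reach Ferri in two steps.
Nkem reaches everyone (king).
Pham cannot reach Ferri in two steps.
Kings: Ferri, Mori, Nkem — 3.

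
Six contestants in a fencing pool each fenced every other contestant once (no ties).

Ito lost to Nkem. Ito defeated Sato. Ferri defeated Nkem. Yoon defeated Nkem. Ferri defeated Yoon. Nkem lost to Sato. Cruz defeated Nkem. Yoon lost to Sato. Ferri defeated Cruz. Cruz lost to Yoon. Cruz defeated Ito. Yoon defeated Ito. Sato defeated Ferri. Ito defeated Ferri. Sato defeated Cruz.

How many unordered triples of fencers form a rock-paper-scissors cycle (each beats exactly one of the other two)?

6

Of the C(6,3) = 20 triples, the cyclic ones are: {Ferri, Nkem, Ito}; {Ferri, Cruz, Ito}; {Ferri, Ito, Yoon}; {Sato, Nkem, Ito}; {Sato, Cruz, Ito}; {Sato, Ito, Yoon}.
That is 6.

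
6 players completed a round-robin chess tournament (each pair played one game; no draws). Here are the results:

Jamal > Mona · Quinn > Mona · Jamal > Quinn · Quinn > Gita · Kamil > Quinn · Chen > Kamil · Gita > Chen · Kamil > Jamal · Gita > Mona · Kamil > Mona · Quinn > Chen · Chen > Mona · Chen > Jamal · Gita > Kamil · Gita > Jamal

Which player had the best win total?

Gita

Win totals: Chen 3, Jamal 2, Quinn 3, Kamil 3, Mona 0, Gita 4.
Gita leads with 4 wins (next highest: 3).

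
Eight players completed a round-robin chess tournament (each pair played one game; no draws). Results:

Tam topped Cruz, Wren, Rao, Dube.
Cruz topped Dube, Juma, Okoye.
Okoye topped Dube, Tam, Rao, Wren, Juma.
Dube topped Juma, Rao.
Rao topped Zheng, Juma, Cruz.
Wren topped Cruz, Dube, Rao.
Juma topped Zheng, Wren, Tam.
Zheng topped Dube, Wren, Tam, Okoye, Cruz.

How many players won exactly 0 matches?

Win totals: Tam 4, Wren 3, Zheng 5, Juma 3, Dube 2, Cruz 3, Rao 3, Okoye 5.
No player has exactly 0 wins.

0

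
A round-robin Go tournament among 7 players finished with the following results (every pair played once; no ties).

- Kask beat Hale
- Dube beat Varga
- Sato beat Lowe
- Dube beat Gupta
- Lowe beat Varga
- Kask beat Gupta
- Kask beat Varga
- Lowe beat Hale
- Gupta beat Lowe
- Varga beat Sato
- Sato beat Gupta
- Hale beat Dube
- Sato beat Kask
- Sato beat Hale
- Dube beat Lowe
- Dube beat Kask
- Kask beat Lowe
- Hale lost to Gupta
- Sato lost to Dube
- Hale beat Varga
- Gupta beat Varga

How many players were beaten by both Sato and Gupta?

Sato beat: Hale, Lowe, Kask, Gupta.
Gupta beat: Varga, Hale, Lowe.
Both beat: Hale, Lowe — 2.

2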